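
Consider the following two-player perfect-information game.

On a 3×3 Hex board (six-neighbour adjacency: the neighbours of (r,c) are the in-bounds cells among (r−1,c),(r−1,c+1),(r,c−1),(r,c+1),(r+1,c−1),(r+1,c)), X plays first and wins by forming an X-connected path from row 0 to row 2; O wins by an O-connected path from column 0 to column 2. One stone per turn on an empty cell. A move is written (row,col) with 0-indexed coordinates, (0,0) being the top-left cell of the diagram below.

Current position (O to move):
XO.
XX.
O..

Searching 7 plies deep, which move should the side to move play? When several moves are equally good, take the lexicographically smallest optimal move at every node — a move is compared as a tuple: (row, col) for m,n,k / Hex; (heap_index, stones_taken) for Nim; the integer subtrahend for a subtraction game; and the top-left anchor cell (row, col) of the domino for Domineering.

O's best at [XO./XX./O..]: (2,1)

p1 O@[XO./XX./O..]: (0,2)[XOO/XX./O..]-1 (1,2)[XO./XXO/O..]-1 (2,1)[XO./XX./OO.]+1* (2,2)[XO./XX./O.O]-1
p2 X@[XO./XX./OO.]: (0,2)[XOX/XX./OO.]-1* (1,2)[XO./XXX/OO.]-1 (2,2)[XO./XX./OOX]-1
p3 O@[XOX/XX./OO.]: (1,2)[XOX/XXO/OO.]+1* (2,2)[XOX/XX./OOO]+1
p4 X@[XOX/XXO/OO.] terminal -1; root [XO./XX./O..] d7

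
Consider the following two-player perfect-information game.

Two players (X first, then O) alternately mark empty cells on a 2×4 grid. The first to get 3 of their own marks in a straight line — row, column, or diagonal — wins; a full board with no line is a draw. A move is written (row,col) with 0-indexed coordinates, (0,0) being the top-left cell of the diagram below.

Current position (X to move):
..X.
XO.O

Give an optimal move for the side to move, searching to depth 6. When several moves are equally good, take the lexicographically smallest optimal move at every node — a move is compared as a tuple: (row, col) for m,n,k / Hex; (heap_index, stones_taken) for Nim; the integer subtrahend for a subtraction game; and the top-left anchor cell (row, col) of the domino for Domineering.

p1 X@[..X./XO.O]: (0,0)[X.X./XO.O]-1 (0,1)[.XX./XO.O]-1 (0,3)[..XX/XO.O]-1 (1,2)[..X./XOXO]+0*
p2 O@[..X./XOXO]: (0,0)[O.X./XOXO]+0* (0,1)[.OX./XOXO]+0 (0,3)[..XO/XOXO]+0
p3 X@[O.X./XOXO]: (0,1)[OXX./XOXO]+0* (0,3)[O.XX/XOXO]+0
p4 O@[OXX./XOXO]: (0,3)[OXXO/XOXO]+0*
p5 X@[OXXO/XOXO] terminal +0; root [..X./XO.O] d6

X's best at [..X./XO.O]: (1,2)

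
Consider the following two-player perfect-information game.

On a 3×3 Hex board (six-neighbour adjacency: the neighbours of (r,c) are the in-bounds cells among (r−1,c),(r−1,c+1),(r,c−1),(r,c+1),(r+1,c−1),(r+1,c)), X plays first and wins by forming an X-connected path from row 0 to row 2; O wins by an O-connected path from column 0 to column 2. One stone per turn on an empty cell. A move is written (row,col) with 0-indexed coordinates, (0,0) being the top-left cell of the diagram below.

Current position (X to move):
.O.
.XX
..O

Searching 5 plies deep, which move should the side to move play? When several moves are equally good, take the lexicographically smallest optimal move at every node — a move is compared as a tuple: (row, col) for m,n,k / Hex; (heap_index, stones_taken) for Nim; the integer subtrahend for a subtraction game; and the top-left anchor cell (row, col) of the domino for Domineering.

p1 X@[.O./.XX/..O]: (0,0)[XO./.XX/..O]+1* (0,2)[.OX/.XX/..O]+1 (1,0)[.O./XXX/..O]+1 (2,0)[.O./.XX/X.O]-1 (2,1)[.O./.XX/.XO]-1
p2 O@[XO./.XX/..O]: (0,2)[XOO/.XX/..O]-1* (1,0)[XO./OXX/..O]-1 (2,0)[XO./.XX/O.O]-1 (2,1)[XO./.XX/.OO]-1
p3 X@[XOO/.XX/..O]: (1,0)[XOO/XXX/..O]+1* (2,0)[XOO/.XX/X.O]-1 (2,1)[XOO/.XX/.XO]-1
p4 O@[XOO/XXX/..O]: (2,0)[XOO/XXX/O.O]-1* (2,1)[XOO/XXX/.OO]-1
p5 X@[XOO/XXX/O.O]: (2,1)[XOO/XXX/OXO]+1*
p6 O@[XOO/XXX/OXO] terminal -1; root [.O./.XX/..O] d5

X's best at [.O./.XX/..O]: (0,0)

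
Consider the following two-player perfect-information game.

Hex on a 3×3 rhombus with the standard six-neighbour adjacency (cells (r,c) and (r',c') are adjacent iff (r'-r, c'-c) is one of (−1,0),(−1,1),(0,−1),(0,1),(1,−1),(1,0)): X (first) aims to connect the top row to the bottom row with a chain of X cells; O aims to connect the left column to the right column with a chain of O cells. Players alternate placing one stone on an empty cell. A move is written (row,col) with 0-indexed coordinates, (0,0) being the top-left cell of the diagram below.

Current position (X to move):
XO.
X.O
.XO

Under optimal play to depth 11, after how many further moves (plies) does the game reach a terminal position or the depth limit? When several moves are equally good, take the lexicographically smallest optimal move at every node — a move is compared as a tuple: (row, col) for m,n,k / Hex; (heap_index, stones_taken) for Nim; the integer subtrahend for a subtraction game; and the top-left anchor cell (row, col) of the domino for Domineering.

PV length from [XO./X.O/.XO]: 3 plies

p1 X@[XO./X.O/.XO]: (0,2)[XOX/X.O/.XO]+1* (1,1)[XO./XXO/.XO]+1 (2,0)[XO./X.O/XXO]+1
p2 O@[XOX/X.O/.XO]: (1,1)[XOX/XOO/.XO]-1* (2,0)[XOX/X.O/OXO]-1
p3 X@[XOX/XOO/.XO]: (2,0)[XOX/XOO/XXO]+1*
p4 O@[XOX/XOO/XXO] terminal -1; root [XO./X.O/.XO] d11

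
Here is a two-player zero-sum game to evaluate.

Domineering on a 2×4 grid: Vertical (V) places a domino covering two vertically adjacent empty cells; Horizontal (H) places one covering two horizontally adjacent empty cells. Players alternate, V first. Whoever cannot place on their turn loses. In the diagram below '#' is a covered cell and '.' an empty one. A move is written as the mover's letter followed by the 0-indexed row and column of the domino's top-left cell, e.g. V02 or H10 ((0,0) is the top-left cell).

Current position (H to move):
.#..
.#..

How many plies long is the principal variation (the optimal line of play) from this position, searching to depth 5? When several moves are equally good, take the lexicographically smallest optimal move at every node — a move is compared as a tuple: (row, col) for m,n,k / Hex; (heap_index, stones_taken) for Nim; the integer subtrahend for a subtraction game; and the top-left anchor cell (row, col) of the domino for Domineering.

PV length from [.#../.#..]: 3 plies

ply 1, H at .#../.#.. | H02=+1→.###/.#..*; H12=+1→.#../.###
ply 2, V at .###/.#.. | V00=-1→####/##..*
ply 3, H at ####/##.. | H12=+1→####/####*
ply 4: ####/#### is terminal -1 (V); from .#../.#.. depth 5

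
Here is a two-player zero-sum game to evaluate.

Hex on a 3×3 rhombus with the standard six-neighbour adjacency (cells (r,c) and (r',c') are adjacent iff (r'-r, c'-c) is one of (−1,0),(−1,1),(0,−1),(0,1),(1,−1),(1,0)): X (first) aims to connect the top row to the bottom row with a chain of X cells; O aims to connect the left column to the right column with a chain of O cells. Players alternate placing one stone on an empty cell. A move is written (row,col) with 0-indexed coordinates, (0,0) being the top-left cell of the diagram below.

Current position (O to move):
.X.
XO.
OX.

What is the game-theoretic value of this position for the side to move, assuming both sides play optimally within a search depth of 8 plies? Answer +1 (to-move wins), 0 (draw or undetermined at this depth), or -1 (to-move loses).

value(.X./XO./OX., O) = +1

[.X./XO./OX.] O move#1: (0,0):+1/OX./XO./OX.*, (0,2):+1/.XO/XO./OX., (1,2):+1/.X./XOO/OX., (2,2):+1/.X./XO./OXO
[OX./XO./OX.] X move#2: (0,2):-1/OXX/XO./OX.*, (1,2):-1/OX./XOX/OX., (2,2):-1/OX./XO./OXX
[OXX/XO./OX.] O move#3: (1,2):+1/OXX/XOO/OX.*, (2,2):-1/OXX/XO./OXO
[OXX/XOO/OX.] end (terminal -1, X#4); searched .X./XO./OX. to 8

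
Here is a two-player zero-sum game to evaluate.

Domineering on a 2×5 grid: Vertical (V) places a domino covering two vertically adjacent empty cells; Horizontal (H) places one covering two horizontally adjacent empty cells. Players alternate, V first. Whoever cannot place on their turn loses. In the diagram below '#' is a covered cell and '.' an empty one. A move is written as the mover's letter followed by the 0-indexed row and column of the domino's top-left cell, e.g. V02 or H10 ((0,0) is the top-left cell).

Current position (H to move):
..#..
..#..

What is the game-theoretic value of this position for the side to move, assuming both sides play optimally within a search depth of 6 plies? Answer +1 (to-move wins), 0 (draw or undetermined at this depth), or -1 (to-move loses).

[..#../..#..] H move#1: H00:-1/###../..#..*, H03:-1/..###/..#.., H10:-1/..#../###.., H13:-1/..#../..###
[###../..#..] V move#2: V03:+1/####./..##.*, V04:+1/###.#/..#.#
[####./..##.] H move#3: H10:-1/####./####.*
[####./####.] V move#4: V04:+1/#####/#####*
[#####/#####] end (terminal -1, H#5); searched ..#../..#.. to 6

value(..#../..#.., H) = -1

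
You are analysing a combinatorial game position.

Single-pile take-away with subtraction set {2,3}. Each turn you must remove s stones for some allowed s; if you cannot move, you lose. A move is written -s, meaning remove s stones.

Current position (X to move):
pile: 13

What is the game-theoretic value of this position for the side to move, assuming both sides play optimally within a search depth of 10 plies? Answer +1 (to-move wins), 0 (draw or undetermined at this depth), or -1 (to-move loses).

ply 1, X at 13 | -2=+1→11*; -3=+1→10
ply 2, O at 11 | -2=-1→9*; -3=-1→8
ply 3, X at 9 | -2=-1→7; -3=+1→6*
ply 4, O at 6 | -2=-1→4*; -3=-1→3
ply 5, X at 4 | -2=-1→2; -3=+1→1*
ply 6: 1 is terminal -1 (O); from 13 depth 10

value(13, X) = +1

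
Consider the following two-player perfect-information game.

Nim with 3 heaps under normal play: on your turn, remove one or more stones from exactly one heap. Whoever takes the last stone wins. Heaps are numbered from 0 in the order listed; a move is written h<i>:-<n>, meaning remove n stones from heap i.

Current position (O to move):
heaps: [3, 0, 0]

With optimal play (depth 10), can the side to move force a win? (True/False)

O winning at [(3,0,0)]: True

[(3,0,0)] O move#1: h0:-1:-1/(2,0,0), h0:-2:-1/(1,0,0), h0:-3:+1/(0,0,0)*
[(0,0,0)] end (terminal -1, X#2); searched (3,0,0) to 10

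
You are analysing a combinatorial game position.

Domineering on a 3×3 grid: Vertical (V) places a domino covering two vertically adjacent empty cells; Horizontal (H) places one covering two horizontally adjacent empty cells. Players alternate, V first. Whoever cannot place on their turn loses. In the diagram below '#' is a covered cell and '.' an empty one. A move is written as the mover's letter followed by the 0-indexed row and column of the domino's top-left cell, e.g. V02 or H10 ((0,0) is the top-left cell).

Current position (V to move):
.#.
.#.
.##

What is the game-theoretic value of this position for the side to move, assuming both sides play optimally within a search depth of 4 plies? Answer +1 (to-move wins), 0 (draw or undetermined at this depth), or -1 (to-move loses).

value(.#./.#./.##, V) = +1

ply 1, V at .#./.#./.## | V00=+1→##./##./.##*; V02=+1→.##/.##/.##; V10=+1→.#./##./###
ply 2: ##./##./.## is terminal -1 (H); from .#./.#./.## depth 4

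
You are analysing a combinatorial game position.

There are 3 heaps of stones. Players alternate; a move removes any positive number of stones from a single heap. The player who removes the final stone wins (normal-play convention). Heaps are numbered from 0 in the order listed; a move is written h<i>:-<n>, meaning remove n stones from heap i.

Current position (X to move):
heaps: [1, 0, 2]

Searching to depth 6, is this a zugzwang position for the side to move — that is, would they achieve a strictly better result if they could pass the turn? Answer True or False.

zugzwang((1,0,2), X) = False

[(1,0,2)] X move#1: h0:-1:-1/(0,0,2), h2:-1:+1/(1,0,1)*, h2:-2:-1/(1,0,0)
[(1,0,1)] O move#2: h0:-1:-1/(0,0,1)*, h2:-1:-1/(1,0,0)
[(0,0,1)] X move#3: h2:-1:+1/(0,0,0)*
[(0,0,0)] end (terminal -1, O#4); searched (1,0,2) to 6
pass branch (O moves first from the same position):
  | [(1,0,2)] O move#1: h0:-1:-1/(0,0,2), h2:-1:+1/(1,0,1)*, h2:-2:-1/(1,0,0)
  | [(1,0,1)] X move#2: h0:-1:-1/(0,0,1)*, h2:-1:-1/(1,0,0)
  | [(0,0,1)] O move#3: h2:-1:+1/(0,0,0)*
  | [(0,0,0)] end (terminal -1, X#4); searched (1,0,2) to 6
X moving scores +1; X passing scores -1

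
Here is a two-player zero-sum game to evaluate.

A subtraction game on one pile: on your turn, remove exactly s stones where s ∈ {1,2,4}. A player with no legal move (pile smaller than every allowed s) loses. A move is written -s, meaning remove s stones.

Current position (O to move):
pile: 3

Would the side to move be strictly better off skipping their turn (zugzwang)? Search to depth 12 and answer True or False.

zugzwang(3, O) = True

ply 1, O at 3 | -1=-1→2*; -2=-1→1
ply 2, X at 2 | -1=-1→1; -2=+1→0*
ply 3: 0 is terminal -1 (O); from 3 depth 12
suppose O passes — search the same position with X to move:
pass> ply 1, X at 3 | -1=-1→2*; -2=-1→1
pass> ply 2, O at 2 | -1=-1→1; -2=+1→0*
pass> ply 3: 0 is terminal -1 (X); from 3 depth 12
for O: play -1, pass +1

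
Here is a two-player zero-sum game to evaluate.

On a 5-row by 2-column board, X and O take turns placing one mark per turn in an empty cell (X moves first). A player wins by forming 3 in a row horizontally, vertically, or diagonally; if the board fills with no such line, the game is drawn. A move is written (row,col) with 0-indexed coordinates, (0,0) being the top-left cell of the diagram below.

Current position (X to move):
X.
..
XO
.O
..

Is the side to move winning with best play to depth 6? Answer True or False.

[X./../XO/.O/..] X move#1: (0,1):-1/XX/../XO/.O/.., (1,0):+1/X./X./XO/.O/..*, (1,1):-1/X./.X/XO/.O/.., (3,0):-1/X./../XO/XO/.., (4,0):-1/X./../XO/.O/X., (4,1):-1/X./../XO/.O/.X
[X./X./XO/.O/..] end (terminal -1, O#2); searched X./../XO/.O/.. to 6

X winning at [X./../XO/.O/..]: True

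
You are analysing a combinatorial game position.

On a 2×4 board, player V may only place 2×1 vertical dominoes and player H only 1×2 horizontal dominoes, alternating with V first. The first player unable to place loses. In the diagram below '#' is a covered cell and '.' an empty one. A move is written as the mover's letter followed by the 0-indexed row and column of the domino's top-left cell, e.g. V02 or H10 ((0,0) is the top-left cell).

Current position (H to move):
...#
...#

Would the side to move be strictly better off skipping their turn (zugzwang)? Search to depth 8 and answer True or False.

zugzwang(...#/...#, H) = False

ply 1, H at ...#/...# | H00=+1→##.#/...#*; H01=+1→.###/...#; H10=+1→...#/##.#; H11=+1→...#/.###
ply 2, V at ##.#/...# | V02=-1→####/..##*
ply 3, H at ####/..## | H10=+1→####/####*
ply 4: ####/#### is terminal -1 (V); from ...#/...# depth 8
pass branch (V moves first from the same position):
  | ply 1, V at ...#/...# | V00=-1→#..#/#..#; V01=+1→.#.#/.#.#*; V02=-1→..##/..##
  | ply 2: .#.#/.#.# is terminal -1 (H); from ...#/...# depth 8
H moving scores +1; H passing scores -1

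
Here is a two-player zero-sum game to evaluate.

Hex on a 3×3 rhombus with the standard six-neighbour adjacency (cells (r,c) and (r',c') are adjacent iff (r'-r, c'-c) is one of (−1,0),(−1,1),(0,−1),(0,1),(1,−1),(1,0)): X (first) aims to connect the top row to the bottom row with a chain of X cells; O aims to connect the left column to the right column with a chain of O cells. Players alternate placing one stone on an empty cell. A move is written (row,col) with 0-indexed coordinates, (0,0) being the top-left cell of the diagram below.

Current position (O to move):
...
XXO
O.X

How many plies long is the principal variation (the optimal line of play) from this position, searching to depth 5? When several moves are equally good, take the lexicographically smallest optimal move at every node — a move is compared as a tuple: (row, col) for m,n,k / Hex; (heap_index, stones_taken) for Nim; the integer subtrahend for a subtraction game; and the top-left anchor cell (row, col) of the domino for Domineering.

ply 1, O at .../XXO/O.X | (0,0)=-1→O../XXO/O.X; (0,1)=-1→.O./XXO/O.X; (0,2)=-1→..O/XXO/O.X; (2,1)=+1→.../XXO/OOX*
ply 2: .../XXO/OOX is terminal -1 (X); from .../XXO/O.X depth 5

PV length from [.../XXO/O.X]: 1 ply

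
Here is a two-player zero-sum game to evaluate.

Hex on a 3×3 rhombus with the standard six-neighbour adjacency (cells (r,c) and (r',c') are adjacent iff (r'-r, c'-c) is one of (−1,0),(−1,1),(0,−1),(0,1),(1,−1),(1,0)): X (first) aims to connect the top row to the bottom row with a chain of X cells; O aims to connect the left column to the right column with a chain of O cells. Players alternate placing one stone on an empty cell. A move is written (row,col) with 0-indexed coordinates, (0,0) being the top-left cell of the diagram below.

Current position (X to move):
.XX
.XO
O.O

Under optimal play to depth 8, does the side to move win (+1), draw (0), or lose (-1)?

ply 1, X at .XX/.XO/O.O | (0,0)=-1→XXX/.XO/O.O; (1,0)=-1→.XX/XXO/O.O; (2,1)=+1→.XX/.XO/OXO*
ply 2: .XX/.XO/OXO is terminal -1 (O); from .XX/.XO/O.O depth 8

value(.XX/.XO/O.O, X) = +1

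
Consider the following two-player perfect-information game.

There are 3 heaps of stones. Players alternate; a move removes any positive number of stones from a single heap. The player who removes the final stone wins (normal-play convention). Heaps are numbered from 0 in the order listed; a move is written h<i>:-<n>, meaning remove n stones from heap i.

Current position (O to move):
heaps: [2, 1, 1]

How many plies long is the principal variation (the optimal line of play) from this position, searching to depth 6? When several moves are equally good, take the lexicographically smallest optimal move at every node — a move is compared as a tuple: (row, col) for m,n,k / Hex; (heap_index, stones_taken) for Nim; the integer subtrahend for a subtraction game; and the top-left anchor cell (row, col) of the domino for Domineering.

PV length from [(2,1,1)]: 3 plies

p1 O@[(2,1,1)]: h0:-1[(1,1,1)]-1 h0:-2[(0,1,1)]+1* h1:-1[(2,0,1)]-1 h2:-1[(2,1,0)]-1
p2 X@[(0,1,1)]: h1:-1[(0,0,1)]-1* h2:-1[(0,1,0)]-1
p3 O@[(0,0,1)]: h2:-1[(0,0,0)]+1*
p4 X@[(0,0,0)] terminal -1; root [(2,1,1)] d6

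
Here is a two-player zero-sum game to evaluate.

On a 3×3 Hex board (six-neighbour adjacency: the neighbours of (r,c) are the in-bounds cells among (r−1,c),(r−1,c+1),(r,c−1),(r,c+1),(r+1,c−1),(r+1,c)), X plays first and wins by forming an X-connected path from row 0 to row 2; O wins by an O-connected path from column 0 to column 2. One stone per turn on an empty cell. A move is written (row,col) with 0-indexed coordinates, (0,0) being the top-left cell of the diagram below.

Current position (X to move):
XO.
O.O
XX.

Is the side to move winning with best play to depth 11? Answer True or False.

p1 X@[XO./O.O/XX.]: (0,2)[XOX/O.O/XX.]-1* (1,1)[XO./OXO/XX.]-1 (2,2)[XO./O.O/XXX]-1
p2 O@[XOX/O.O/XX.]: (1,1)[XOX/OOO/XX.]+1* (2,2)[XOX/O.O/XXO]-1
p3 X@[XOX/OOO/XX.] terminal -1; root [XO./O.O/XX.] d11

X winning at [XO./O.O/XX.]: False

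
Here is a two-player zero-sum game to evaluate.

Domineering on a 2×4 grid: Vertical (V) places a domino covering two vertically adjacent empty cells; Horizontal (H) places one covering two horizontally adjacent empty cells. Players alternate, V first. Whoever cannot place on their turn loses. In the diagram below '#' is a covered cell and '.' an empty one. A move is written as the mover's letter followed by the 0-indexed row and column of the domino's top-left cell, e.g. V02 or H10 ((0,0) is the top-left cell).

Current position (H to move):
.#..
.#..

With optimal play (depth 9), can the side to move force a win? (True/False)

H winning at [.#../.#..]: True

ply 1, H at .#../.#.. | H02=+1→.###/.#..*; H12=+1→.#../.###
ply 2, V at .###/.#.. | V00=-1→####/##..*
ply 3, H at ####/##.. | H12=+1→####/####*
ply 4: ####/#### is terminal -1 (V); from .#../.#.. depth 9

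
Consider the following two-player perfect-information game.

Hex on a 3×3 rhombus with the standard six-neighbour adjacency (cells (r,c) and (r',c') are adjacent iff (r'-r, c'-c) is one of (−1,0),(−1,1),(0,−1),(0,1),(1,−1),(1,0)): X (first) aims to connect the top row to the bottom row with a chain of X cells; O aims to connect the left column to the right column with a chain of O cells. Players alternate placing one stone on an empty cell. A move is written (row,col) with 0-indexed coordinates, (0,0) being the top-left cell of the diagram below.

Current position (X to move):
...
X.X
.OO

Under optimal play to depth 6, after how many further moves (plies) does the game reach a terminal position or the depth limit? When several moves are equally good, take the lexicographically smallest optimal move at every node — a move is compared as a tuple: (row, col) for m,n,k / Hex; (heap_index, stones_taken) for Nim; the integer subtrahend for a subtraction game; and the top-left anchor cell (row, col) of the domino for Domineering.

[.../X.X/.OO] X move#1: (0,0):-1/X../X.X/.OO, (0,1):-1/.X./X.X/.OO, (0,2):-1/..X/X.X/.OO, (1,1):-1/.../XXX/.OO, (2,0):+1/.../X.X/XOO*
[.../X.X/XOO] O move#2: (0,0):-1/O../X.X/XOO*, (0,1):-1/.O./X.X/XOO, (0,2):-1/..O/X.X/XOO, (1,1):-1/.../XOX/XOO
[O../X.X/XOO] X move#3: (0,1):+1/OX./X.X/XOO*, (0,2):+1/O.X/X.X/XOO, (1,1):+1/O../XXX/XOO
[OX./X.X/XOO] end (terminal -1, O#4); searched .../X.X/.OO to 6

PV length from [.../X.X/.OO]: 3 plies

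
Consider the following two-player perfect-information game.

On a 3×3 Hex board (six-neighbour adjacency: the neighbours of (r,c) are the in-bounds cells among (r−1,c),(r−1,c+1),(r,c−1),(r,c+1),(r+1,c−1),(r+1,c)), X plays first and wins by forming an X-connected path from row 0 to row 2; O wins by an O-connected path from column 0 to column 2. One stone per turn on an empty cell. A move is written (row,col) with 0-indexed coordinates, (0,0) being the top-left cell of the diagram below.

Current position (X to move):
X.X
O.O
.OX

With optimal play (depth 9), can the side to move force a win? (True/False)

[X.X/O.O/.OX] X move#1: (0,1):-1/XXX/O.O/.OX*, (1,1):-1/X.X/OXO/.OX, (2,0):-1/X.X/O.O/XOX
[XXX/O.O/.OX] O move#2: (1,1):+1/XXX/OOO/.OX*, (2,0):+1/XXX/O.O/OOX
[XXX/OOO/.OX] end (terminal -1, X#3); searched X.X/O.O/.OX to 9

X winning at [X.X/O.O/.OX]: False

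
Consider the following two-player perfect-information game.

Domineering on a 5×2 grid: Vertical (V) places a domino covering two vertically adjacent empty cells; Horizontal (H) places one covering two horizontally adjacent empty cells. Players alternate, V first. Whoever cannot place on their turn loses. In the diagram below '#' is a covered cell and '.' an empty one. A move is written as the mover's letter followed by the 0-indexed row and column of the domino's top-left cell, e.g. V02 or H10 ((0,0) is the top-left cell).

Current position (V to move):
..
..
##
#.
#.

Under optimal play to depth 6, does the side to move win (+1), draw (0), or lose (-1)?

p1 V@[../../##/#./#.]: V00[#./#./##/#./#.]+1* V01[.#/.#/##/#./#.]+1 V31[../../##/##/##]-1
p2 H@[#./#./##/#./#.] terminal -1; root [../../##/#./#.] d6

value(../../##/#./#., V) = +1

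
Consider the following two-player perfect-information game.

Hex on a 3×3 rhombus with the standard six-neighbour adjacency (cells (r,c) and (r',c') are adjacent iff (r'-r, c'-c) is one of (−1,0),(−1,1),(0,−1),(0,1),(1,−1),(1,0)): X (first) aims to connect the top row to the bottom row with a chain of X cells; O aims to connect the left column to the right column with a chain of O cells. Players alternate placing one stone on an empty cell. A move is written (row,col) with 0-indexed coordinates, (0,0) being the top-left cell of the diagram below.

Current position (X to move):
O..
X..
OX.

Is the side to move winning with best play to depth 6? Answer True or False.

p1 X@[O../X../OX.]: (0,1)[OX./X../OX.]-1 (0,2)[O.X/X../OX.]+1* (1,1)[O../XX./OX.]+1 (1,2)[O../X.X/OX.]-1 (2,2)[O../X../OXX]-1
p2 O@[O.X/X../OX.]: (0,1)[OOX/X../OX.]-1* (1,1)[O.X/XO./OX.]-1 (1,2)[O.X/X.O/OX.]-1 (2,2)[O.X/X../OXO]-1
p3 X@[OOX/X../OX.]: (1,1)[OOX/XX./OX.]+1* (1,2)[OOX/X.X/OX.]+1 (2,2)[OOX/X../OXX]+1
p4 O@[OOX/XX./OX.] terminal -1; root [O../X../OX.] d6

X winning at [O../X../OX.]: True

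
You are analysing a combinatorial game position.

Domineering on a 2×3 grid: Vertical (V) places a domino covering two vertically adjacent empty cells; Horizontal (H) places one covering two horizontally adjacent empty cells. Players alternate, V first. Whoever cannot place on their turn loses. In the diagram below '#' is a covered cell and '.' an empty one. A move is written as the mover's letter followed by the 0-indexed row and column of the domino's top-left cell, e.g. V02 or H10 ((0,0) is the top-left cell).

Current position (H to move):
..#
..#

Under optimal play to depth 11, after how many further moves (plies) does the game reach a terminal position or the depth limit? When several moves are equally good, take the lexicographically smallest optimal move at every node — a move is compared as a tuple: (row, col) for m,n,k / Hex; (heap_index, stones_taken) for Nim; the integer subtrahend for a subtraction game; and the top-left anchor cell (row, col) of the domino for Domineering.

PV length from [..#/..#]: 1 ply

ply 1, H at ..#/..# | H00=+1→###/..#*; H10=+1→..#/###
ply 2: ###/..# is terminal -1 (V); from ..#/..# depth 11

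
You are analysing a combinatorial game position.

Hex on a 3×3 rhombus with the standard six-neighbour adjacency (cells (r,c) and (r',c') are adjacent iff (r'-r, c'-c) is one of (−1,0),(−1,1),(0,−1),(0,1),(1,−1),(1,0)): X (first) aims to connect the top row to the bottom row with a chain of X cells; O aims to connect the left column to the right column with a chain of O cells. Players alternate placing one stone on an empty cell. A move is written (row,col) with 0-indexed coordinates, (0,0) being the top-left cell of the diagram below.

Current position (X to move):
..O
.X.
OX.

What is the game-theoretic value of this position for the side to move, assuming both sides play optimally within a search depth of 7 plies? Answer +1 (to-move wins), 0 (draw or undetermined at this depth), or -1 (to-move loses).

[..O/.X./OX.] X move#1: (0,0):+1/X.O/.X./OX.*, (0,1):+1/.XO/.X./OX., (1,0):+1/..O/XX./OX., (1,2):-1/..O/.XX/OX., (2,2):-1/..O/.X./OXX
[X.O/.X./OX.] O move#2: (0,1):-1/XOO/.X./OX.*, (1,0):-1/X.O/OX./OX., (1,2):-1/X.O/.XO/OX., (2,2):-1/X.O/.X./OXO
[XOO/.X./OX.] X move#3: (1,0):+1/XOO/XX./OX.*, (1,2):-1/XOO/.XX/OX., (2,2):-1/XOO/.X./OXX
[XOO/XX./OX.] end (terminal -1, O#4); searched ..O/.X./OX. to 7

value(..O/.X./OX., X) = +1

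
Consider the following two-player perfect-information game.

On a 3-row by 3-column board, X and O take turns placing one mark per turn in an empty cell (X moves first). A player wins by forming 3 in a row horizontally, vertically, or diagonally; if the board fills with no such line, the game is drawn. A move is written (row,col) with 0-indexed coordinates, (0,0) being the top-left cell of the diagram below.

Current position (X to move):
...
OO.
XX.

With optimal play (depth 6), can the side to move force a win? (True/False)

[.../OO./XX.] X move#1: (0,0):-1/X../OO./XX., (0,1):-1/.X./OO./XX., (0,2):-1/..X/OO./XX., (1,2):+0/.../OOX/XX., (2,2):+1/.../OO./XXX*
[.../OO./XXX] end (terminal -1, O#2); searched .../OO./XX. to 6

X winning at [.../OO./XX.]: True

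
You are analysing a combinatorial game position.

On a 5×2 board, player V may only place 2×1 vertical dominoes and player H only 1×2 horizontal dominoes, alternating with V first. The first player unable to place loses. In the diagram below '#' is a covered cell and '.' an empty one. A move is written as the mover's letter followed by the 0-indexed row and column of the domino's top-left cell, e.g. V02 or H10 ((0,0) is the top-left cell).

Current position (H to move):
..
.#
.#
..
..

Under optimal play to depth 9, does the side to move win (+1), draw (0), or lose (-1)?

ply 1, H at ../.#/.#/../.. | H00=-1→##/.#/.#/../..; H30=+1→../.#/.#/##/..*; H40=+1→../.#/.#/../##
ply 2, V at ../.#/.#/##/.. | V00=-1→#./##/.#/##/..*; V10=-1→../##/##/##/..
ply 3, H at #./##/.#/##/.. | H40=+1→#./##/.#/##/##*
ply 4: #./##/.#/##/## is terminal -1 (V); from ../.#/.#/../.. depth 9

value(../.#/.#/../.., H) = +1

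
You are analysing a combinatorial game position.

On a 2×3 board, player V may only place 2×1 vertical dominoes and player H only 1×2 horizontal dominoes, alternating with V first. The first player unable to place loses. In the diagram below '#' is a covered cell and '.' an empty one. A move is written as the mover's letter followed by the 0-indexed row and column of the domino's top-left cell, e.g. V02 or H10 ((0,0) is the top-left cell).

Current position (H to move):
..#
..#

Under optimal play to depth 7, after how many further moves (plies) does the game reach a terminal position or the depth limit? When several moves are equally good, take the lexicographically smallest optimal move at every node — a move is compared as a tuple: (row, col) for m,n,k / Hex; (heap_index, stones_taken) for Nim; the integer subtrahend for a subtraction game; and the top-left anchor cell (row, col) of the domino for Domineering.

PV length from [..#/..#]: 1 ply

p1 H@[..#/..#]: H00[###/..#]+1* H10[..#/###]+1
p2 V@[###/..#] terminal -1; root [..#/..#] d7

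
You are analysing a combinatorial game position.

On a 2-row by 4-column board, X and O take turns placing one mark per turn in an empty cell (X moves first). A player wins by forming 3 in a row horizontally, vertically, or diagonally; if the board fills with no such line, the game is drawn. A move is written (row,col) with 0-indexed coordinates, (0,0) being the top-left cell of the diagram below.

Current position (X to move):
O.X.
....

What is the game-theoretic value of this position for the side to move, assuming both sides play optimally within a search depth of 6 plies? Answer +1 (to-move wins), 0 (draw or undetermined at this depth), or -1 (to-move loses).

value(O.X./...., X) = 0

[O.X./....] X move#1: (0,1):+0/OXX./....*, (0,3):+0/O.XX/...., (1,0):+0/O.X./X..., (1,1):+0/O.X./.X.., (1,2):+0/O.X./..X., (1,3):+0/O.X./...X
[OXX./....] O move#2: (0,3):+0/OXXO/....*, (1,0):-1/OXX./O..., (1,1):-1/OXX./.O.., (1,2):-1/OXX./..O., (1,3):-1/OXX./...O
[OXXO/....] X move#3: (1,0):+0/OXXO/X...*, (1,1):+0/OXXO/.X.., (1,2):+0/OXXO/..X., (1,3):+0/OXXO/...X
[OXXO/X...] O move#4: (1,1):+0/OXXO/XO..*, (1,2):+0/OXXO/X.O., (1,3):+0/OXXO/X..O
[OXXO/XO..] X move#5: (1,2):+0/OXXO/XOX.*, (1,3):+0/OXXO/XO.X
[OXXO/XOX.] O move#6: (1,3):+0/OXXO/XOXO*
[OXXO/XOXO] end (terminal +0, X#7); searched O.X./.... to 6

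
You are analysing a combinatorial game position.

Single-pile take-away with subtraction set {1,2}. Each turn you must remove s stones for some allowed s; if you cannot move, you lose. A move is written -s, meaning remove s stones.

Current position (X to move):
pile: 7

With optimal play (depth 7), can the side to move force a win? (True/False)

p1 X@[7]: -1[6]+1* -2[5]-1
p2 O@[6]: -1[5]-1* -2[4]-1
p3 X@[5]: -1[4]-1 -2[3]+1*
p4 O@[3]: -1[2]-1* -2[1]-1
p5 X@[2]: -1[1]-1 -2[0]+1*
p6 O@[0] terminal -1; root [7] d7

X winning at [7]: True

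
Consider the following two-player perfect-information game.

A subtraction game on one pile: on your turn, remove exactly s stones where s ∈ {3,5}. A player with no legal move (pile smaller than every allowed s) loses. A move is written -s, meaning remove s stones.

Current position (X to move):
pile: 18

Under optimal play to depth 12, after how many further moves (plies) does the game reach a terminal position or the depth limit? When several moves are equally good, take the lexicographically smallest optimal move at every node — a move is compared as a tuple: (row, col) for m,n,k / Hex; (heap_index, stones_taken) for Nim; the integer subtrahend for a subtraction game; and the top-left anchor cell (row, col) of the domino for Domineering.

PV length from [18]: 4 plies

[18] X move#1: -3:-1/15*, -5:-1/13
[15] O move#2: -3:-1/12, -5:+1/10*
[10] X move#3: -3:-1/7*, -5:-1/5
[7] O move#4: -3:-1/4, -5:+1/2*
[2] end (terminal -1, X#5); searched 18 to 12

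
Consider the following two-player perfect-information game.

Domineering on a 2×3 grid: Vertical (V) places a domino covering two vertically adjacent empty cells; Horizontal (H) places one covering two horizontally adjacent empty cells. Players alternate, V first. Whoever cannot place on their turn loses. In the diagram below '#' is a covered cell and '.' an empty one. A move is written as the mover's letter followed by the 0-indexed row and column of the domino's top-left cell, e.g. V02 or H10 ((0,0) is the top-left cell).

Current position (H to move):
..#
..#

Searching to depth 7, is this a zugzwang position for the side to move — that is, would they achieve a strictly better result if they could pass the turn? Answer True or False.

zugzwang(..#/..#, H) = False

ply 1, H at ..#/..# | H00=+1→###/..#*; H10=+1→..#/###
ply 2: ###/..# is terminal -1 (V); from ..#/..# depth 7
suppose H passes — search the same position with V to move:
pass> ply 1, V at ..#/..# | V00=+1→#.#/#.#*; V01=+1→.##/.##
pass> ply 2: #.#/#.# is terminal -1 (H); from ..#/..# depth 7
for H: play +1, pass -1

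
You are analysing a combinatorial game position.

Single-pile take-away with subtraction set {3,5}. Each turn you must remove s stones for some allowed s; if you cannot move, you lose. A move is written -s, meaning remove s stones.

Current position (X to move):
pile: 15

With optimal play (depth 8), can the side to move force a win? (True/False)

X winning at [15]: True

p1 X@[15]: -3[12]-1 -5[10]+1*
p2 O@[10]: -3[7]-1* -5[5]-1
p3 X@[7]: -3[4]-1 -5[2]+1*
p4 O@[2] terminal -1; root [15] d8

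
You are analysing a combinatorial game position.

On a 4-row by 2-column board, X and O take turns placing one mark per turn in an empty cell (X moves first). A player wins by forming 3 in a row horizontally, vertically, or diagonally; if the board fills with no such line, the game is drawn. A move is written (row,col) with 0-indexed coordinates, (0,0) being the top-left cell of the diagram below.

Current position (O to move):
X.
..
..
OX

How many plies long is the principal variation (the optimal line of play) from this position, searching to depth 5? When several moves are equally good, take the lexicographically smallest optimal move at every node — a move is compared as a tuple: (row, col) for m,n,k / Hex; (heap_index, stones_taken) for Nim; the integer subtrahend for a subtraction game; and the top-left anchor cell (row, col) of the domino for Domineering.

PV length from [X./../../OX]: 5 plies

[X./../../OX] O move#1: (0,1):+0/XO/../../OX*, (1,0):+0/X./O./../OX, (1,1):+0/X./.O/../OX, (2,0):+0/X./../O./OX, (2,1):+0/X./../.O/OX
[XO/../../OX] X move#2: (1,0):+0/XO/X./../OX*, (1,1):+0/XO/.X/../OX, (2,0):+0/XO/../X./OX, (2,1):+0/XO/../.X/OX
[XO/X./../OX] O move#3: (1,1):-1/XO/XO/../OX, (2,0):+0/XO/X./O./OX*, (2,1):-1/XO/X./.O/OX
[XO/X./O./OX] X move#4: (1,1):+0/XO/XX/O./OX*, (2,1):+0/XO/X./OX/OX
[XO/XX/O./OX] O move#5: (2,1):+0/XO/XX/OO/OX*
[XO/XX/OO/OX] end (terminal +0, X#6); searched X./../../OX to 5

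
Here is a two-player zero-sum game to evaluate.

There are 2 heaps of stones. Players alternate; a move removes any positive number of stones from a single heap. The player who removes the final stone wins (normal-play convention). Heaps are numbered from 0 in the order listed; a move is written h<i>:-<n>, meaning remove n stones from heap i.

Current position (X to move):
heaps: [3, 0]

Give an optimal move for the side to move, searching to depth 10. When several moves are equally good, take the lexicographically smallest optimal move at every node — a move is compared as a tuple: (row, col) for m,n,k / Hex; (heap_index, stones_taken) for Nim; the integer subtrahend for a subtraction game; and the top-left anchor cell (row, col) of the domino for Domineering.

[(3,0)] X move#1: h0:-1:-1/(2,0), h0:-2:-1/(1,0), h0:-3:+1/(0,0)*
[(0,0)] end (terminal -1, O#2); searched (3,0) to 10

X's best at [(3,0)]: h0:-3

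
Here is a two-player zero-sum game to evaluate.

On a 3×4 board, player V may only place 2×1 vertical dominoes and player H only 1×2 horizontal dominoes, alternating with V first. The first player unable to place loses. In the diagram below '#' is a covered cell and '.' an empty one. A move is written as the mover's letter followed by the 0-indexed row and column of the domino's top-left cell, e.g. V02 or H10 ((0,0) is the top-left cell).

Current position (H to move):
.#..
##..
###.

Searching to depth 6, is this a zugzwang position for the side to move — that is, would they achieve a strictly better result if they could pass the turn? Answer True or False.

p1 H@[.#../##../###.]: H02[.###/##../###.]-1 H12[.#../####/###.]+1*
p2 V@[.#../####/###.] terminal -1; root [.#../##../###.] d6
if H skipped the turn, V would face:
~ p1 V@[.#../##../###.]: V02[.##./###./###.]+1* V03[.#.#/##.#/###.]+1 V13[.#../##.#/####]-1
~ p2 H@[.##./###./###.] terminal -1; root [.#../##../###.] d6
compare (H): move=+1 vs pass=-1

zugzwang(.#../##../###., H) = False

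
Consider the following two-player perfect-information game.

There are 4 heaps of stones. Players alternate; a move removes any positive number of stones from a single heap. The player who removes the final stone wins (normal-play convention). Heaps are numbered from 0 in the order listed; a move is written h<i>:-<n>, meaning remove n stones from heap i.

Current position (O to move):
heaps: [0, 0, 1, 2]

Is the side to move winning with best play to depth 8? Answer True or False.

O winning at [(0,0,1,2)]: True

[(0,0,1,2)] O move#1: h2:-1:-1/(0,0,0,2), h3:-1:+1/(0,0,1,1)*, h3:-2:-1/(0,0,1,0)
[(0,0,1,1)] X move#2: h2:-1:-1/(0,0,0,1)*, h3:-1:-1/(0,0,1,0)
[(0,0,0,1)] O move#3: h3:-1:+1/(0,0,0,0)*
[(0,0,0,0)] end (terminal -1, X#4); searched (0,0,1,2) to 8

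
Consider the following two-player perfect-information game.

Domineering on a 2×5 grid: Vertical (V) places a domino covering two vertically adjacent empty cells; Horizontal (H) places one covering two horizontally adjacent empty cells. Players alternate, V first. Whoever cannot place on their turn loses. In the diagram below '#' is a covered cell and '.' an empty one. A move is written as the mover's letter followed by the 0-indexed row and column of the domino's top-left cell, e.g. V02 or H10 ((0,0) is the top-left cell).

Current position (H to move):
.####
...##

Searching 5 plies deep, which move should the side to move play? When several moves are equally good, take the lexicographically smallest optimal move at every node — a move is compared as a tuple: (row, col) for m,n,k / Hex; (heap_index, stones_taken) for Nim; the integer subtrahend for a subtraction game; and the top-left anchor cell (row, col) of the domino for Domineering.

H's best at [.####/...##]: H10

[.####/...##] H move#1: H10:+1/.####/##.##*, H11:-1/.####/.####
[.####/##.##] end (terminal -1, V#2); searched .####/...## to 5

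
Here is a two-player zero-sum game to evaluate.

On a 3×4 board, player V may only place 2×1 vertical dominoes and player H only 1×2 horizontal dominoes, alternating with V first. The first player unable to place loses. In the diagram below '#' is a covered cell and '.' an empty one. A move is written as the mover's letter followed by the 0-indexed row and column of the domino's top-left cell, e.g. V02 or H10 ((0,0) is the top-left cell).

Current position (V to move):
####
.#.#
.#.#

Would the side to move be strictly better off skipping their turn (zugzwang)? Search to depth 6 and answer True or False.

ply 1, V at ####/.#.#/.#.# | V10=+1→####/##.#/##.#*; V12=+1→####/.###/.###
ply 2: ####/##.#/##.# is terminal -1 (H); from ####/.#.#/.#.# depth 6
suppose V passes — search the same position with H to move:
pass> ply 1: ####/.#.#/.#.# is terminal -1 (H); from ####/.#.#/.#.# depth 6
for V: play +1, pass +1

zugzwang(####/.#.#/.#.#, V) = False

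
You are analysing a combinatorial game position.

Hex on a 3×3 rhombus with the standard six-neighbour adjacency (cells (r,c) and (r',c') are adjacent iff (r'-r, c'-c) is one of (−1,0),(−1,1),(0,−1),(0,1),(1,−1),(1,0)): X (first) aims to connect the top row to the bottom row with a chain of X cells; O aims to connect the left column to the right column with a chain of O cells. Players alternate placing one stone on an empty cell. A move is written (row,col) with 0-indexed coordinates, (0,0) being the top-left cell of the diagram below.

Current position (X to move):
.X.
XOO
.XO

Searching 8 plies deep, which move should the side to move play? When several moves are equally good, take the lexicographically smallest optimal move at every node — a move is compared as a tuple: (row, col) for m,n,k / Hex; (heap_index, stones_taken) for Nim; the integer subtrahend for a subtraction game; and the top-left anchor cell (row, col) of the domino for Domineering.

X's best at [.X./XOO/.XO]: (2,0)

ply 1, X at .X./XOO/.XO | (0,0)=-1→XX./XOO/.XO; (0,2)=-1→.XX/XOO/.XO; (2,0)=+1→.X./XOO/XXO*
ply 2: .X./XOO/XXO is terminal -1 (O); from .X./XOO/.XO depth 8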